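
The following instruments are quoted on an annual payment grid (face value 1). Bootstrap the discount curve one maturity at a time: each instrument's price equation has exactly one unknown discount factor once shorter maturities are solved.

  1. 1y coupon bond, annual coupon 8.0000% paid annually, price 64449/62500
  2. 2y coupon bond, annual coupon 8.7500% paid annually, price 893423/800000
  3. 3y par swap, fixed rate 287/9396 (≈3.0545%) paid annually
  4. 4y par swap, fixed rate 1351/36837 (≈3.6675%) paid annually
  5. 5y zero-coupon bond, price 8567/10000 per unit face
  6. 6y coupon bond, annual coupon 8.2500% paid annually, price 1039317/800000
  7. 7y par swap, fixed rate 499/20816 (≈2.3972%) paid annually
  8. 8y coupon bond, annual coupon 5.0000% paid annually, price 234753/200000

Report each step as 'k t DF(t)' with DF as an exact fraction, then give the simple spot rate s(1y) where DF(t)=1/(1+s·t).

step 1 [1y] bond c/1=2/25: DF=(64449/62500 − 2/25·(0))/(1+2/25) = 2387/2500 ≈ 0.954800
step 2 [2y] bond c/1=7/80: DF=(893423/800000 − 7/80·(0.954800))/(1+7/80) = 9501/10000 ≈ 0.950100
step 3 [3y] swap r/1=287/9396: DF=(1 − 287/9396·(0.954800+0.950100))/(1+287/9396) = 9139/10000 ≈ 0.913900
step 4 [4y] swap r/1=1351/36837: DF=(1 − 1351/36837·(0.954800+0.950100+0.913900))/(1+1351/36837) = 8649/10000 ≈ 0.864900
step 5 [5y] zero: DF = P = 8567/10000 ≈ 0.856700
step 6 [6y] bond c/1=33/400: DF=(1039317/800000 − 33/400·(0.954800+0.950100+0.913900+0.864900+0.856700))/(1+33/400) = 8541/10000 ≈ 0.854100
step 7 [7y] swap r/1=499/20816: DF=(1 − 499/20816·(0.954800+0.950100+0.913900+0.864900+0.856700+0.854100))/(1+499/20816) = 8503/10000 ≈ 0.850300
step 8 [8y] bond c/1=1/20: DF=(234753/200000 − 1/20·(0.954800+0.950100+0.913900+0.864900+0.856700+0.854100+0.850300))/(1+1/20) = 1641/2000 ≈ 0.820500

1 1 2387/2500
2 2 9501/10000
3 3 9139/10000
4 4 8649/10000
5 5 8567/10000
6 6 8541/10000
7 7 8503/10000
8 8 1641/2000
s(1y) = (1/(2387/2500) − 1)/(1) = 113/2387 ≈ 4.7340%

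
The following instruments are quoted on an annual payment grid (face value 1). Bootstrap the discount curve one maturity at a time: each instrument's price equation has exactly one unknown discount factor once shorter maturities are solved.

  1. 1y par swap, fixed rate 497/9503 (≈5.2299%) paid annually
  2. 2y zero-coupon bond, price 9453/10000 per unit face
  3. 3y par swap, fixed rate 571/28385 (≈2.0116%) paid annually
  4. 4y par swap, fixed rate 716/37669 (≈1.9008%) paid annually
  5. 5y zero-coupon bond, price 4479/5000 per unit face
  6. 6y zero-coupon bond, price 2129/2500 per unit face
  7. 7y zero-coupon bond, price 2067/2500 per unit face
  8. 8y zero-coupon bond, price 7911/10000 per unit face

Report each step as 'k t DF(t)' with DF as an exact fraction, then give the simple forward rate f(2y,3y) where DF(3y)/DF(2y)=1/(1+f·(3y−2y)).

1 1 9503/10000
2 2 9453/10000
3 3 9429/10000
4 4 2321/2500
5 5 4479/5000
6 6 2129/2500
7 7 2067/2500
8 8 7911/10000
f(2y,3y) = ((9453/10000)/(9429/10000) − 1)/(1) = 8/3143 ≈ 0.2545%

step 1 [1y] swap r/1=497/9503: DF=(1 − 497/9503·(0))/(1+497/9503) = 9503/10000 ≈ 0.950300
step 2 [2y] zero: DF = P = 9453/10000 ≈ 0.945300
step 3 [3y] swap r/1=571/28385: DF=(1 − 571/28385·(0.950300+0.945300))/(1+571/28385) = 9429/10000 ≈ 0.942900
step 4 [4y] swap r/1=716/37669: DF=(1 − 716/37669·(0.950300+0.945300+0.942900))/(1+716/37669) = 2321/2500 ≈ 0.928400
step 5 [5y] zero: DF = P = 4479/5000 ≈ 0.895800
step 6 [6y] zero: DF = P = 2129/2500 ≈ 0.851600
step 7 [7y] zero: DF = P = 2067/2500 ≈ 0.826800
step 8 [8y] zero: DF = P = 7911/10000 ≈ 0.791100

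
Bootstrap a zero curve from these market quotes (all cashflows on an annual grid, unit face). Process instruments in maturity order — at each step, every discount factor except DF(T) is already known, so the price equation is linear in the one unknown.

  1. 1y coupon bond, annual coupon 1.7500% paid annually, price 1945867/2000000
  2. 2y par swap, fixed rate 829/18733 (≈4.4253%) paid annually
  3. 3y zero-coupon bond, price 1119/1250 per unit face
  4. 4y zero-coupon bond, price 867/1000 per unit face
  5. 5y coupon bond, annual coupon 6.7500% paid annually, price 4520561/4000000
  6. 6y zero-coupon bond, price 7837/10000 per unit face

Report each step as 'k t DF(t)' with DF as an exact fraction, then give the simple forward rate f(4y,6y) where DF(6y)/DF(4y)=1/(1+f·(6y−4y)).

1 1 4781/5000
2 2 9171/10000
3 3 1119/1250
4 4 867/1000
5 5 518/625
6 6 7837/10000
f(4y,6y) = ((867/1000)/(7837/10000) − 1)/(2) = 49/922 ≈ 5.3145%

step 1 [1y] bond c/1=7/400: DF=(1945867/2000000 − 7/400·(0))/(1+7/400) = 4781/5000 ≈ 0.956200
step 2 [2y] swap r/1=829/18733: DF=(1 − 829/18733·(0.956200))/(1+829/18733) = 9171/10000 ≈ 0.917100
step 3 [3y] zero: DF = P = 1119/1250 ≈ 0.895200
step 4 [4y] zero: DF = P = 867/1000 ≈ 0.867000
step 5 [5y] bond c/1=27/400: DF=(4520561/4000000 − 27/400·(0.956200+0.917100+0.895200+0.867000))/(1+27/400) = 518/625 ≈ 0.828800
step 6 [6y] zero: DF = P = 7837/10000 ≈ 0.783700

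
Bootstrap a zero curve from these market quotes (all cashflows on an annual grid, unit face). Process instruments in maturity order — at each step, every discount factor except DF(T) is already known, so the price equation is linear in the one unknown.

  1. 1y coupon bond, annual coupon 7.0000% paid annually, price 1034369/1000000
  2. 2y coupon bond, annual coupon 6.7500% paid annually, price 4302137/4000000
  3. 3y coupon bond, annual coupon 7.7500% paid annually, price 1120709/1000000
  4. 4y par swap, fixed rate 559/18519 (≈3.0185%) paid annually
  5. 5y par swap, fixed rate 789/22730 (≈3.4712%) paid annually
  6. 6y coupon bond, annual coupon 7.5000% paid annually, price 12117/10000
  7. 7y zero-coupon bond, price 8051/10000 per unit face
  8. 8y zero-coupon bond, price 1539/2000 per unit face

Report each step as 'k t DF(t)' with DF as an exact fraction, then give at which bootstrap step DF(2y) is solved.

1 1 9667/10000
2 2 1183/1250
3 3 361/400
4 4 4441/5000
5 5 4211/5000
6 6 81/100
7 7 8051/10000
8 8 1539/2000
DF(2y) is solved at step 2

step 1 [1y] bond c/1=7/100: DF=(1034369/1000000 − 7/100·(0))/(1+7/100) = 9667/10000 ≈ 0.966700
step 2 [2y] bond c/1=27/400: DF=(4302137/4000000 − 27/400·(0.966700))/(1+27/400) = 1183/1250 ≈ 0.946400
step 3 [3y] bond c/1=31/400: DF=(1120709/1000000 − 31/400·(0.966700+0.946400))/(1+31/400) = 361/400 ≈ 0.902500
step 4 [4y] swap r/1=559/18519: DF=(1 − 559/18519·(0.966700+0.946400+0.902500))/(1+559/18519) = 4441/5000 ≈ 0.888200
step 5 [5y] swap r/1=789/22730: DF=(1 − 789/22730·(0.966700+0.946400+0.902500+0.888200))/(1+789/22730) = 4211/5000 ≈ 0.842200
step 6 [6y] bond c/1=3/40: DF=(12117/10000 − 3/40·(0.966700+0.946400+0.902500+0.888200+0.842200))/(1+3/40) = 81/100 ≈ 0.810000
step 7 [7y] zero: DF = P = 8051/10000 ≈ 0.805100
step 8 [8y] zero: DF = P = 1539/2000 ≈ 0.769500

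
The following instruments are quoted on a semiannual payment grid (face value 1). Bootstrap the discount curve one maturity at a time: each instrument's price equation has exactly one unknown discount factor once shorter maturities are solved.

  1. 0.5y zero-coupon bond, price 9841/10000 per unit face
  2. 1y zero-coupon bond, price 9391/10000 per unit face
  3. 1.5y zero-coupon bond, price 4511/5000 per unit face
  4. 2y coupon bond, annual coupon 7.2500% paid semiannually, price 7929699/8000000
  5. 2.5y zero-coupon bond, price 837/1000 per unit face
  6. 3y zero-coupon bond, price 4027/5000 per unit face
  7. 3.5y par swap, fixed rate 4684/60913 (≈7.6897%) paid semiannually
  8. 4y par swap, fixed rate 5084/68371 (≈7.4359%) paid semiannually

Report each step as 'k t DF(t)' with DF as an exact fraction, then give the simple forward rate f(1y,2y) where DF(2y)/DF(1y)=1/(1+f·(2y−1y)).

step 1 [0.5y] zero: DF = P = 9841/10000 ≈ 0.984100
step 2 [1y] zero: DF = P = 9391/10000 ≈ 0.939100
step 3 [1.5y] zero: DF = P = 4511/5000 ≈ 0.902200
step 4 [2y] bond c/2=29/800: DF=(7929699/8000000 − 29/800·(0.984100+0.939100+0.902200))/(1+29/800) = 8577/10000 ≈ 0.857700
step 5 [2.5y] zero: DF = P = 837/1000 ≈ 0.837000
step 6 [3y] zero: DF = P = 4027/5000 ≈ 0.805400
step 7 [3.5y] swap r/2=2342/60913: DF=(1 − 2342/60913·(0.984100+0.939100+0.902200+0.857700+0.837000+0.805400))/(1+2342/60913) = 3829/5000 ≈ 0.765800
step 8 [4y] swap r/2=2542/68371: DF=(1 − 2542/68371·(0.984100+0.939100+0.902200+0.857700+0.837000+0.805400+0.765800))/(1+2542/68371) = 3729/5000 ≈ 0.745800

1 1/2 9841/10000
2 1 9391/10000
3 3/2 4511/5000
4 2 8577/10000
5 5/2 837/1000
6 3 4027/5000
7 7/2 3829/5000
8 4 3729/5000
f(1y,2y) = ((9391/10000)/(8577/10000) − 1)/(1) = 814/8577 ≈ 9.4905%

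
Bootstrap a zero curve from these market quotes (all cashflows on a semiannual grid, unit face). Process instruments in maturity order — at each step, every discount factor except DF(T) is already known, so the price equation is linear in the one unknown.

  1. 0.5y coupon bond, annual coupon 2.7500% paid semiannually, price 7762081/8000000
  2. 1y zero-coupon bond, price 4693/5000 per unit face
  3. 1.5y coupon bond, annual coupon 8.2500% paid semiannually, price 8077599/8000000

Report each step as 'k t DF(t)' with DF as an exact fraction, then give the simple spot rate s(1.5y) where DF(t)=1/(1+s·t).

step 1 [0.5y] bond c/2=11/800: DF=(7762081/8000000 − 11/800·(0))/(1+11/800) = 9571/10000 ≈ 0.957100
step 2 [1y] zero: DF = P = 4693/5000 ≈ 0.938600
step 3 [1.5y] bond c/2=33/800: DF=(8077599/8000000 − 33/800·(0.957100+0.938600))/(1+33/800) = 4473/5000 ≈ 0.894600

1 1/2 9571/10000
2 1 4693/5000
3 3/2 4473/5000
s(1.5y) = (1/(4473/5000) − 1)/(3/2) = 1054/13419 ≈ 7.8545%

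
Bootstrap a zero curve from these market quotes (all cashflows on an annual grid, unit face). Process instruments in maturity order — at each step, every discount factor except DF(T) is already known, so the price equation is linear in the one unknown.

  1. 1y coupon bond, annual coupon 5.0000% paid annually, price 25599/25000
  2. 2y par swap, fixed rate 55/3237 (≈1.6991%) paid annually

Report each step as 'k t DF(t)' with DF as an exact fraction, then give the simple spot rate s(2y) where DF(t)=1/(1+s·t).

step 1 [1y] bond c/1=1/20: DF=(25599/25000 − 1/20·(0))/(1+1/20) = 1219/1250 ≈ 0.975200
step 2 [2y] swap r/1=55/3237: DF=(1 − 55/3237·(0.975200))/(1+55/3237) = 967/1000 ≈ 0.967000

1 1 1219/1250
2 2 967/1000
s(2y) = (1/(967/1000) − 1)/(2) = 33/1934 ≈ 1.7063%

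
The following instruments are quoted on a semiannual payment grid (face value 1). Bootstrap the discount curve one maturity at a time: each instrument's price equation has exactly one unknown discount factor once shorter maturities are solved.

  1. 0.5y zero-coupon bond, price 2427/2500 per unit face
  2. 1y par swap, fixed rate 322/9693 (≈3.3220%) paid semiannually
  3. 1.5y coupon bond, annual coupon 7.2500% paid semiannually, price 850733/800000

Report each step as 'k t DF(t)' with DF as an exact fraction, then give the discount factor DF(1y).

step 1 [0.5y] zero: DF = P = 2427/2500 ≈ 0.970800
step 2 [1y] swap r/2=161/9693: DF=(1 − 161/9693·(0.970800))/(1+161/9693) = 4839/5000 ≈ 0.967800
step 3 [1.5y] bond c/2=29/800: DF=(850733/800000 − 29/800·(0.970800+0.967800))/(1+29/800) = 599/625 ≈ 0.958400

1 1/2 2427/2500
2 1 4839/5000
3 3/2 599/625
DF(1y) = 4839/5000 ≈ 0.967800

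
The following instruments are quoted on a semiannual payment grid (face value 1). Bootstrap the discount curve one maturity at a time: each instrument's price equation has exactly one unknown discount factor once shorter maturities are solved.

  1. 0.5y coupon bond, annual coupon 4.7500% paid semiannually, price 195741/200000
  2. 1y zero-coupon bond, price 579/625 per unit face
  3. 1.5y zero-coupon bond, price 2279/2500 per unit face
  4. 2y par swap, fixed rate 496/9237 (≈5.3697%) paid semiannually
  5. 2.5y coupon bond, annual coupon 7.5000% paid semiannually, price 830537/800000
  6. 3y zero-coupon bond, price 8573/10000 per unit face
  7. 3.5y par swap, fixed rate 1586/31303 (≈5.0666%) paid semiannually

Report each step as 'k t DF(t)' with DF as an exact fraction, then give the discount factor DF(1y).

1 1/2 239/250
2 1 579/625
3 3/2 2279/2500
4 2 563/625
5 5/2 8671/10000
6 3 8573/10000
7 7/2 4207/5000
DF(1y) = 579/625 ≈ 0.926400

step 1 [0.5y] bond c/2=19/800: DF=(195741/200000 − 19/800·(0))/(1+19/800) = 239/250 ≈ 0.956000
step 2 [1y] zero: DF = P = 579/625 ≈ 0.926400
step 3 [1.5y] zero: DF = P = 2279/2500 ≈ 0.911600
step 4 [2y] swap r/2=248/9237: DF=(1 − 248/9237·(0.956000+0.926400+0.911600))/(1+248/9237) = 563/625 ≈ 0.900800
step 5 [2.5y] bond c/2=3/80: DF=(830537/800000 − 3/80·(0.956000+0.926400+0.911600+0.900800))/(1+3/80) = 8671/10000 ≈ 0.867100
step 6 [3y] zero: DF = P = 8573/10000 ≈ 0.857300
step 7 [3.5y] swap r/2=793/31303: DF=(1 − 793/31303·(0.956000+0.926400+0.911600+0.900800+0.867100+0.857300))/(1+793/31303) = 4207/5000 ≈ 0.841400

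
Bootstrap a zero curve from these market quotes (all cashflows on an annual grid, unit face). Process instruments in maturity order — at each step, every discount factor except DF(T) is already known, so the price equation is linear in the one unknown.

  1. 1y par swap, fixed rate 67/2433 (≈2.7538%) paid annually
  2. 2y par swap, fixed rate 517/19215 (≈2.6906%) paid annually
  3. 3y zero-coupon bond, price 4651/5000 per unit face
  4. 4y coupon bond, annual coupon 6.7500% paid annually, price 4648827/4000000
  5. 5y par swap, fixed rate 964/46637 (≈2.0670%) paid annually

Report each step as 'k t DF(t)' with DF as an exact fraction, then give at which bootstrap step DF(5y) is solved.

step 1 [1y] swap r/1=67/2433: DF=(1 − 67/2433·(0))/(1+67/2433) = 2433/2500 ≈ 0.973200
step 2 [2y] swap r/1=517/19215: DF=(1 − 517/19215·(0.973200))/(1+517/19215) = 9483/10000 ≈ 0.948300
step 3 [3y] zero: DF = P = 4651/5000 ≈ 0.930200
step 4 [4y] bond c/1=27/400: DF=(4648827/4000000 − 27/400·(0.973200+0.948300+0.930200))/(1+27/400) = 2271/2500 ≈ 0.908400
step 5 [5y] swap r/1=964/46637: DF=(1 − 964/46637·(0.973200+0.948300+0.930200+0.908400))/(1+964/46637) = 2259/2500 ≈ 0.903600

1 1 2433/2500
2 2 9483/10000
3 3 4651/5000
4 4 2271/2500
5 5 2259/2500
DF(5y) is solved at step 5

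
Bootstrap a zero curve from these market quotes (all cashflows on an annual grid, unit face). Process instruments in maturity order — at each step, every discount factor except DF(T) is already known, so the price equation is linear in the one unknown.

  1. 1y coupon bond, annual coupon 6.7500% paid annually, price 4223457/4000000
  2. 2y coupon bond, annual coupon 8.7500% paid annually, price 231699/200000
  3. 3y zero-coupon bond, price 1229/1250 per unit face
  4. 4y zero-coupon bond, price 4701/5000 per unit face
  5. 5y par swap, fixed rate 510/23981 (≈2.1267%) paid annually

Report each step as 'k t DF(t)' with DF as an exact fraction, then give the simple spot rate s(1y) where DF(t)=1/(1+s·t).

1 1 9891/10000
2 2 9857/10000
3 3 1229/1250
4 4 4701/5000
5 5 449/500
s(1y) = (1/(9891/10000) − 1)/(1) = 109/9891 ≈ 1.1020%

step 1 [1y] bond c/1=27/400: DF=(4223457/4000000 − 27/400·(0))/(1+27/400) = 9891/10000 ≈ 0.989100
step 2 [2y] bond c/1=7/80: DF=(231699/200000 − 7/80·(0.989100))/(1+7/80) = 9857/10000 ≈ 0.985700
step 3 [3y] zero: DF = P = 1229/1250 ≈ 0.983200
step 4 [4y] zero: DF = P = 4701/5000 ≈ 0.940200
step 5 [5y] swap r/1=510/23981: DF=(1 − 510/23981·(0.989100+0.985700+0.983200+0.940200))/(1+510/23981) = 449/500 ≈ 0.898000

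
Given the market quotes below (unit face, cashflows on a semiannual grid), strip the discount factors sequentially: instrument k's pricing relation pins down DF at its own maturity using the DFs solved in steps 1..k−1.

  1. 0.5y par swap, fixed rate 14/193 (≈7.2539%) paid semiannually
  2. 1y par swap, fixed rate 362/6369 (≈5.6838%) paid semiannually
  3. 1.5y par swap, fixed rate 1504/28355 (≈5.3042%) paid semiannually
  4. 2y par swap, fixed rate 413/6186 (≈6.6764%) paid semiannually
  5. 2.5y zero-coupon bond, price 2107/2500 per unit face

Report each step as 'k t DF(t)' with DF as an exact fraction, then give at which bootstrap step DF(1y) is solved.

1 1/2 193/200
2 1 9457/10000
3 3/2 578/625
4 2 8761/10000
5 5/2 2107/2500
DF(1y) is solved at step 2

step 1 [0.5y] swap r/2=7/193: DF=(1 − 7/193·(0))/(1+7/193) = 193/200 ≈ 0.965000
step 2 [1y] swap r/2=181/6369: DF=(1 − 181/6369·(0.965000))/(1+181/6369) = 9457/10000 ≈ 0.945700
step 3 [1.5y] swap r/2=752/28355: DF=(1 − 752/28355·(0.965000+0.945700))/(1+752/28355) = 578/625 ≈ 0.924800
step 4 [2y] swap r/2=413/12372: DF=(1 − 413/12372·(0.965000+0.945700+0.924800))/(1+413/12372) = 8761/10000 ≈ 0.876100
step 5 [2.5y] zero: DF = P = 2107/2500 ≈ 0.842800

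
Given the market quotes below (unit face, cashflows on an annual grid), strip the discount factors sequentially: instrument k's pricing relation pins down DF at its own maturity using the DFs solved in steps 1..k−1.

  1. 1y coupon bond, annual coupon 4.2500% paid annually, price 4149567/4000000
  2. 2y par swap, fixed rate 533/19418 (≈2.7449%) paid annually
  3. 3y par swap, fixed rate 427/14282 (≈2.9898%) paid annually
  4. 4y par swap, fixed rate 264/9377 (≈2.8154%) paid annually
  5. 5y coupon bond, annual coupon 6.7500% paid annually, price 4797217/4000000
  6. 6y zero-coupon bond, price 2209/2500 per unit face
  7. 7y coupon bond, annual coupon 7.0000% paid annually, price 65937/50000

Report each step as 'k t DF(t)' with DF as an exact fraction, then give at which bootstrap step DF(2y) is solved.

1 1 9951/10000
2 2 9467/10000
3 3 4573/5000
4 4 559/625
5 5 8863/10000
6 6 2209/2500
7 7 8713/10000
DF(2y) is solved at step 2

step 1 [1y] bond c/1=17/400: DF=(4149567/4000000 − 17/400·(0))/(1+17/400) = 9951/10000 ≈ 0.995100
step 2 [2y] swap r/1=533/19418: DF=(1 − 533/19418·(0.995100))/(1+533/19418) = 9467/10000 ≈ 0.946700
step 3 [3y] swap r/1=427/14282: DF=(1 − 427/14282·(0.995100+0.946700))/(1+427/14282) = 4573/5000 ≈ 0.914600
step 4 [4y] swap r/1=264/9377: DF=(1 − 264/9377·(0.995100+0.946700+0.914600))/(1+264/9377) = 559/625 ≈ 0.894400
step 5 [5y] bond c/1=27/400: DF=(4797217/4000000 − 27/400·(0.995100+0.946700+0.914600+0.894400))/(1+27/400) = 8863/10000 ≈ 0.886300
step 6 [6y] zero: DF = P = 2209/2500 ≈ 0.883600
step 7 [7y] bond c/1=7/100: DF=(65937/50000 − 7/100·(0.995100+0.946700+0.914600+0.894400+0.886300+0.883600))/(1+7/100) = 8713/10000 ≈ 0.871300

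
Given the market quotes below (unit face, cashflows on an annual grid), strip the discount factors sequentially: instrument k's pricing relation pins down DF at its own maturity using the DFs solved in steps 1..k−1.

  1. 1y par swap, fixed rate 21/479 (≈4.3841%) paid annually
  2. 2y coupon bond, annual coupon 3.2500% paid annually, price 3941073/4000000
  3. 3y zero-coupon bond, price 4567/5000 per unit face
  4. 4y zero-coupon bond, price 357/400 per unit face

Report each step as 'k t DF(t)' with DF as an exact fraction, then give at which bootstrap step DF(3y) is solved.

1 1 479/500
2 2 9241/10000
3 3 4567/5000
4 4 357/400
DF(3y) is solved at step 3

step 1 [1y] swap r/1=21/479: DF=(1 − 21/479·(0))/(1+21/479) = 479/500 ≈ 0.958000
step 2 [2y] bond c/1=13/400: DF=(3941073/4000000 − 13/400·(0.958000))/(1+13/400) = 9241/10000 ≈ 0.924100
step 3 [3y] zero: DF = P = 4567/5000 ≈ 0.913400
step 4 [4y] zero: DF = P = 357/400 ≈ 0.892500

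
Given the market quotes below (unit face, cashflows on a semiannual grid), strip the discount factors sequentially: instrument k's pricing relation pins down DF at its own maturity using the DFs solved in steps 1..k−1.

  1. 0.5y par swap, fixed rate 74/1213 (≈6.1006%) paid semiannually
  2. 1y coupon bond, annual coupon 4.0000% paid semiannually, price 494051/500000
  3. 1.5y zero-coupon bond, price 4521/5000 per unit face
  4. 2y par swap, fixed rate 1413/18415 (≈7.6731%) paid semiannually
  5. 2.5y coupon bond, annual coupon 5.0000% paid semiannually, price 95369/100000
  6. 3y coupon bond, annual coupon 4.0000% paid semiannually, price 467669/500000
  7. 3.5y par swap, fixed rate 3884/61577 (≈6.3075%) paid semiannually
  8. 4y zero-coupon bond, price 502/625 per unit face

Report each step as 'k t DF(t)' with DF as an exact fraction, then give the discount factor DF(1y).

step 1 [0.5y] swap r/2=37/1213: DF=(1 − 37/1213·(0))/(1+37/1213) = 1213/1250 ≈ 0.970400
step 2 [1y] bond c/2=1/50: DF=(494051/500000 − 1/50·(0.970400))/(1+1/50) = 9497/10000 ≈ 0.949700
step 3 [1.5y] zero: DF = P = 4521/5000 ≈ 0.904200
step 4 [2y] swap r/2=1413/36830: DF=(1 − 1413/36830·(0.970400+0.949700+0.904200))/(1+1413/36830) = 8587/10000 ≈ 0.858700
step 5 [2.5y] bond c/2=1/40: DF=(95369/100000 − 1/40·(0.970400+0.949700+0.904200+0.858700))/(1+1/40) = 4203/5000 ≈ 0.840600
step 6 [3y] bond c/2=1/50: DF=(467669/500000 − 1/50·(0.970400+0.949700+0.904200+0.858700+0.840600))/(1+1/50) = 8283/10000 ≈ 0.828300
step 7 [3.5y] swap r/2=1942/61577: DF=(1 − 1942/61577·(0.970400+0.949700+0.904200+0.858700+0.840600+0.828300))/(1+1942/61577) = 4029/5000 ≈ 0.805800
step 8 [4y] zero: DF = P = 502/625 ≈ 0.803200

1 1/2 1213/1250
2 1 9497/10000
3 3/2 4521/5000
4 2 8587/10000
5 5/2 4203/5000
6 3 8283/10000
7 7/2 4029/5000
8 4 502/625
DF(1y) = 9497/10000 ≈ 0.949700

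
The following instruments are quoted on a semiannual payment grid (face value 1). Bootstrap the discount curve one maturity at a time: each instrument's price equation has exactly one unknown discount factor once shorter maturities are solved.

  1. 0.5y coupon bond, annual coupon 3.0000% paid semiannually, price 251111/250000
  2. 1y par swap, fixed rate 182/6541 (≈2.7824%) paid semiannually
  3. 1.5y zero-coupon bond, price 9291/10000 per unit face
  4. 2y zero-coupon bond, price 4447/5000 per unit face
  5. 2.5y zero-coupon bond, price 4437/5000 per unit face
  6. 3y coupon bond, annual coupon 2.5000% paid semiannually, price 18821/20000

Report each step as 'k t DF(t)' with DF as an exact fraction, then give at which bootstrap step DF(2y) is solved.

1 1/2 1237/1250
2 1 9727/10000
3 3/2 9291/10000
4 2 4447/5000
5 5/2 4437/5000
6 3 4359/5000
DF(2y) is solved at step 4

step 1 [0.5y] bond c/2=3/200: DF=(251111/250000 − 3/200·(0))/(1+3/200) = 1237/1250 ≈ 0.989600
step 2 [1y] swap r/2=91/6541: DF=(1 − 91/6541·(0.989600))/(1+91/6541) = 9727/10000 ≈ 0.972700
step 3 [1.5y] zero: DF = P = 9291/10000 ≈ 0.929100
step 4 [2y] zero: DF = P = 4447/5000 ≈ 0.889400
step 5 [2.5y] zero: DF = P = 4437/5000 ≈ 0.887400
step 6 [3y] bond c/2=1/80: DF=(18821/20000 − 1/80·(0.989600+0.972700+0.929100+0.889400+0.887400))/(1+1/80) = 4359/5000 ≈ 0.871800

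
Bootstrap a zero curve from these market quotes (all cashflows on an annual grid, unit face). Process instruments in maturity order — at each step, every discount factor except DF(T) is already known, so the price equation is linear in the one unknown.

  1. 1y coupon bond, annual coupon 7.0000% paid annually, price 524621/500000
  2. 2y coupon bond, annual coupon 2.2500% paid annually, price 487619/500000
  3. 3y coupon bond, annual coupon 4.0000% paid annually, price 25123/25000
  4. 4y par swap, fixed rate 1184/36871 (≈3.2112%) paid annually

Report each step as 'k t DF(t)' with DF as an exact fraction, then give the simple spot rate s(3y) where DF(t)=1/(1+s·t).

step 1 [1y] bond c/1=7/100: DF=(524621/500000 − 7/100·(0))/(1+7/100) = 4903/5000 ≈ 0.980600
step 2 [2y] bond c/1=9/400: DF=(487619/500000 − 9/400·(0.980600))/(1+9/400) = 4661/5000 ≈ 0.932200
step 3 [3y] bond c/1=1/25: DF=(25123/25000 − 1/25·(0.980600+0.932200))/(1+1/25) = 8927/10000 ≈ 0.892700
step 4 [4y] swap r/1=1184/36871: DF=(1 − 1184/36871·(0.980600+0.932200+0.892700))/(1+1184/36871) = 551/625 ≈ 0.881600

1 1 4903/5000
2 2 4661/5000
3 3 8927/10000
4 4 551/625
s(3y) = (1/(8927/10000) − 1)/(3) = 1073/26781 ≈ 4.0066%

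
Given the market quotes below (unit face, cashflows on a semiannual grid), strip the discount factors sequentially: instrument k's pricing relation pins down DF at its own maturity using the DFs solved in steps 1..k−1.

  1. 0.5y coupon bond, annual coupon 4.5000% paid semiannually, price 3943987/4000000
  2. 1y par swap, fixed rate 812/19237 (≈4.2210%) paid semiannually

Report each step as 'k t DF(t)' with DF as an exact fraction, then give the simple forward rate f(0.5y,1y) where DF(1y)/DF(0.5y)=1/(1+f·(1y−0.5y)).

1 1/2 9643/10000
2 1 4797/5000
f(0.5y,1y) = ((9643/10000)/(4797/5000) − 1)/(1/2) = 49/4797 ≈ 1.0215%

step 1 [0.5y] bond c/2=9/400: DF=(3943987/4000000 − 9/400·(0))/(1+9/400) = 9643/10000 ≈ 0.964300
step 2 [1y] swap r/2=406/19237: DF=(1 − 406/19237·(0.964300))/(1+406/19237) = 4797/5000 ≈ 0.959400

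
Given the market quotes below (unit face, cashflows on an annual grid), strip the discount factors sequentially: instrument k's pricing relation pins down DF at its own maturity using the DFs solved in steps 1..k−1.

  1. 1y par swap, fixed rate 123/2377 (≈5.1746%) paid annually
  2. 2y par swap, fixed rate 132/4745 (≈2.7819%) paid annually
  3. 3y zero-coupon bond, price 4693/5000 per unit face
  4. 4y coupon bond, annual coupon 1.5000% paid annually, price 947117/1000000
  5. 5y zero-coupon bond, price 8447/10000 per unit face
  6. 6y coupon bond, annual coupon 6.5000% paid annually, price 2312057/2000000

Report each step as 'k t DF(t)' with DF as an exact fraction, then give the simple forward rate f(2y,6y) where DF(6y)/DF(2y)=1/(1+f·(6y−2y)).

1 1 2377/2500
2 2 592/625
3 3 4693/5000
4 4 557/625
5 5 8447/10000
6 6 504/625
f(2y,6y) = ((592/625)/(504/625) − 1)/(4) = 11/252 ≈ 4.3651%

step 1 [1y] swap r/1=123/2377: DF=(1 − 123/2377·(0))/(1+123/2377) = 2377/2500 ≈ 0.950800
step 2 [2y] swap r/1=132/4745: DF=(1 − 132/4745·(0.950800))/(1+132/4745) = 592/625 ≈ 0.947200
step 3 [3y] zero: DF = P = 4693/5000 ≈ 0.938600
step 4 [4y] bond c/1=3/200: DF=(947117/1000000 − 3/200·(0.950800+0.947200+0.938600))/(1+3/200) = 557/625 ≈ 0.891200
step 5 [5y] zero: DF = P = 8447/10000 ≈ 0.844700
step 6 [6y] bond c/1=13/200: DF=(2312057/2000000 − 13/200·(0.950800+0.947200+0.938600+0.891200+0.844700))/(1+13/200) = 504/625 ≈ 0.806400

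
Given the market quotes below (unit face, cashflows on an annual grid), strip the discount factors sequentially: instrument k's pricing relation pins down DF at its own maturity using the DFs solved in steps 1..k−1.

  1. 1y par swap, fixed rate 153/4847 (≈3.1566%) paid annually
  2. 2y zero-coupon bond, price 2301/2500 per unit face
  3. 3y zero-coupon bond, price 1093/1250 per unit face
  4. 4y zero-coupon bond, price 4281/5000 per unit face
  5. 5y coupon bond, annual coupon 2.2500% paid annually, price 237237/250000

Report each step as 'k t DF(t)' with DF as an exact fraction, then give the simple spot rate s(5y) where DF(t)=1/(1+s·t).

step 1 [1y] swap r/1=153/4847: DF=(1 − 153/4847·(0))/(1+153/4847) = 4847/5000 ≈ 0.969400
step 2 [2y] zero: DF = P = 2301/2500 ≈ 0.920400
step 3 [3y] zero: DF = P = 1093/1250 ≈ 0.874400
step 4 [4y] zero: DF = P = 4281/5000 ≈ 0.856200
step 5 [5y] bond c/1=9/400: DF=(237237/250000 − 9/400·(0.969400+0.920400+0.874400+0.856200))/(1+9/400) = 2121/2500 ≈ 0.848400

1 1 4847/5000
2 2 2301/2500
3 3 1093/1250
4 4 4281/5000
5 5 2121/2500
s(5y) = (1/(2121/2500) − 1)/(5) = 379/10605 ≈ 3.5738%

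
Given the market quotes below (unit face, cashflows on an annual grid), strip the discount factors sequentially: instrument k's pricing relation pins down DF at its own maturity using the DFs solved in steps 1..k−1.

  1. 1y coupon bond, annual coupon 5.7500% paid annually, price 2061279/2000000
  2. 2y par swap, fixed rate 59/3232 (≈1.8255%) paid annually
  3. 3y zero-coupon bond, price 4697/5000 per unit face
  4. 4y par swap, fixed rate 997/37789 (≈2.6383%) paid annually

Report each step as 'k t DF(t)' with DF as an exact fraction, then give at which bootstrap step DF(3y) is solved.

1 1 4873/5000
2 2 4823/5000
3 3 4697/5000
4 4 9003/10000
DF(3y) is solved at step 3

step 1 [1y] bond c/1=23/400: DF=(2061279/2000000 − 23/400·(0))/(1+23/400) = 4873/5000 ≈ 0.974600
step 2 [2y] swap r/1=59/3232: DF=(1 − 59/3232·(0.974600))/(1+59/3232) = 4823/5000 ≈ 0.964600
step 3 [3y] zero: DF = P = 4697/5000 ≈ 0.939400
step 4 [4y] swap r/1=997/37789: DF=(1 − 997/37789·(0.974600+0.964600+0.939400))/(1+997/37789) = 9003/10000 ≈ 0.900300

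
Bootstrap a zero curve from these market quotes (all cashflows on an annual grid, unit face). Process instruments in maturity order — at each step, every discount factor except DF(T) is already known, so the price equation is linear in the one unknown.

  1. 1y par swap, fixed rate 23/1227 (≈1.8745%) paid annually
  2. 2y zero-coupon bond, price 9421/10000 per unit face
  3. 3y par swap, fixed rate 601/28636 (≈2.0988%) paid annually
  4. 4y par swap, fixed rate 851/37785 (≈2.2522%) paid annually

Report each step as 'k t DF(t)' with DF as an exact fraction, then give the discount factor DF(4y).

step 1 [1y] swap r/1=23/1227: DF=(1 − 23/1227·(0))/(1+23/1227) = 1227/1250 ≈ 0.981600
step 2 [2y] zero: DF = P = 9421/10000 ≈ 0.942100
step 3 [3y] swap r/1=601/28636: DF=(1 − 601/28636·(0.981600+0.942100))/(1+601/28636) = 9399/10000 ≈ 0.939900
step 4 [4y] swap r/1=851/37785: DF=(1 − 851/37785·(0.981600+0.942100+0.939900))/(1+851/37785) = 9149/10000 ≈ 0.914900

1 1 1227/1250
2 2 9421/10000
3 3 9399/10000
4 4 9149/10000
DF(4y) = 9149/10000 ≈ 0.914900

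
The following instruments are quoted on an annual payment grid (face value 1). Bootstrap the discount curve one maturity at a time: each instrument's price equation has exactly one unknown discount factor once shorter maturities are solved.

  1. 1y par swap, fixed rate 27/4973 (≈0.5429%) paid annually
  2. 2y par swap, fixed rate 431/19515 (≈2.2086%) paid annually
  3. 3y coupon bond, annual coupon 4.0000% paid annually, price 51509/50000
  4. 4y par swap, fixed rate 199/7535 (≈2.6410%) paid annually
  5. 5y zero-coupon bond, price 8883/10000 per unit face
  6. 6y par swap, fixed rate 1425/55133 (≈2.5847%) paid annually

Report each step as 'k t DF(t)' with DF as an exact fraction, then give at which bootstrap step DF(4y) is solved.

step 1 [1y] swap r/1=27/4973: DF=(1 − 27/4973·(0))/(1+27/4973) = 4973/5000 ≈ 0.994600
step 2 [2y] swap r/1=431/19515: DF=(1 − 431/19515·(0.994600))/(1+431/19515) = 9569/10000 ≈ 0.956900
step 3 [3y] bond c/1=1/25: DF=(51509/50000 − 1/25·(0.994600+0.956900))/(1+1/25) = 1831/2000 ≈ 0.915500
step 4 [4y] swap r/1=199/7535: DF=(1 − 199/7535·(0.994600+0.956900+0.915500))/(1+199/7535) = 1801/2000 ≈ 0.900500
step 5 [5y] zero: DF = P = 8883/10000 ≈ 0.888300
step 6 [6y] swap r/1=1425/55133: DF=(1 − 1425/55133·(0.994600+0.956900+0.915500+0.900500+0.888300))/(1+1425/55133) = 343/400 ≈ 0.857500

1 1 4973/5000
2 2 9569/10000
3 3 1831/2000
4 4 1801/2000
5 5 8883/10000
6 6 343/400
DF(4y) is solved at step 4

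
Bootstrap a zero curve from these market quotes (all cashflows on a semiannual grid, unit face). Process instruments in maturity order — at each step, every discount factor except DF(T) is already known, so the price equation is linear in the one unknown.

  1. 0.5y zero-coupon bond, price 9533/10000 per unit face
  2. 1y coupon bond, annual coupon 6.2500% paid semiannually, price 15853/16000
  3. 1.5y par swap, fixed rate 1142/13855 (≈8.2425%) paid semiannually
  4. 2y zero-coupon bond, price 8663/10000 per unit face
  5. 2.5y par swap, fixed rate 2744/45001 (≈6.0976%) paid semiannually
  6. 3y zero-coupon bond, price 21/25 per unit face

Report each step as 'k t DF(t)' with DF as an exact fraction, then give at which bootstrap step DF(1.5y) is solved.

1 1/2 9533/10000
2 1 9319/10000
3 3/2 4429/5000
4 2 8663/10000
5 5/2 2157/2500
6 3 21/25
DF(1.5y) is solved at step 3

step 1 [0.5y] zero: DF = P = 9533/10000 ≈ 0.953300
step 2 [1y] bond c/2=1/32: DF=(15853/16000 − 1/32·(0.953300))/(1+1/32) = 9319/10000 ≈ 0.931900
step 3 [1.5y] swap r/2=571/13855: DF=(1 − 571/13855·(0.953300+0.931900))/(1+571/13855) = 4429/5000 ≈ 0.885800
step 4 [2y] zero: DF = P = 8663/10000 ≈ 0.866300
step 5 [2.5y] swap r/2=1372/45001: DF=(1 − 1372/45001·(0.953300+0.931900+0.885800+0.866300))/(1+1372/45001) = 2157/2500 ≈ 0.862800
step 6 [3y] zero: DF = P = 21/25 ≈ 0.840000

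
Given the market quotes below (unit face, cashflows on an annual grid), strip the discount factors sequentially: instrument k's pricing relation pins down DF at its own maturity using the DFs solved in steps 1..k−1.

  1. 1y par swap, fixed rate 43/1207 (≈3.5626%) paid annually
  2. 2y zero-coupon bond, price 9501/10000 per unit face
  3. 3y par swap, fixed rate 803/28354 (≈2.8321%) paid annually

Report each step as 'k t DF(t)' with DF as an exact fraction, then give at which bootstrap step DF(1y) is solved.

step 1 [1y] swap r/1=43/1207: DF=(1 − 43/1207·(0))/(1+43/1207) = 1207/1250 ≈ 0.965600
step 2 [2y] zero: DF = P = 9501/10000 ≈ 0.950100
step 3 [3y] swap r/1=803/28354: DF=(1 − 803/28354·(0.965600+0.950100))/(1+803/28354) = 9197/10000 ≈ 0.919700

1 1 1207/1250
2 2 9501/10000
3 3 9197/10000
DF(1y) is solved at step 1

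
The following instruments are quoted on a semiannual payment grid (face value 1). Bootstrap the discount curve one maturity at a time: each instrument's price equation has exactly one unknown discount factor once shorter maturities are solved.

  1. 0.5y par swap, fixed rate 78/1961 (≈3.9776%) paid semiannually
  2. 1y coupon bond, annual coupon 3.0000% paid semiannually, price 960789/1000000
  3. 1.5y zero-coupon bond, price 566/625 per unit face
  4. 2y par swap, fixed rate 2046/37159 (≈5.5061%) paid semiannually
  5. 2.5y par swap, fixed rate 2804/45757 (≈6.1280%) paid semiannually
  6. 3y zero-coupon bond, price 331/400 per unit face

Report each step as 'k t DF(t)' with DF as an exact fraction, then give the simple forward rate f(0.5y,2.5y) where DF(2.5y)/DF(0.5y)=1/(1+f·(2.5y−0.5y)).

step 1 [0.5y] swap r/2=39/1961: DF=(1 − 39/1961·(0))/(1+39/1961) = 1961/2000 ≈ 0.980500
step 2 [1y] bond c/2=3/200: DF=(960789/1000000 − 3/200·(0.980500))/(1+3/200) = 9321/10000 ≈ 0.932100
step 3 [1.5y] zero: DF = P = 566/625 ≈ 0.905600
step 4 [2y] swap r/2=1023/37159: DF=(1 − 1023/37159·(0.980500+0.932100+0.905600))/(1+1023/37159) = 8977/10000 ≈ 0.897700
step 5 [2.5y] swap r/2=1402/45757: DF=(1 − 1402/45757·(0.980500+0.932100+0.905600+0.897700))/(1+1402/45757) = 4299/5000 ≈ 0.859800
step 6 [3y] zero: DF = P = 331/400 ≈ 0.827500

1 1/2 1961/2000
2 1 9321/10000
3 3/2 566/625
4 2 8977/10000
5 5/2 4299/5000
6 3 331/400
f(0.5y,2.5y) = ((1961/2000)/(4299/5000) − 1)/(2) = 1207/17196 ≈ 7.0191%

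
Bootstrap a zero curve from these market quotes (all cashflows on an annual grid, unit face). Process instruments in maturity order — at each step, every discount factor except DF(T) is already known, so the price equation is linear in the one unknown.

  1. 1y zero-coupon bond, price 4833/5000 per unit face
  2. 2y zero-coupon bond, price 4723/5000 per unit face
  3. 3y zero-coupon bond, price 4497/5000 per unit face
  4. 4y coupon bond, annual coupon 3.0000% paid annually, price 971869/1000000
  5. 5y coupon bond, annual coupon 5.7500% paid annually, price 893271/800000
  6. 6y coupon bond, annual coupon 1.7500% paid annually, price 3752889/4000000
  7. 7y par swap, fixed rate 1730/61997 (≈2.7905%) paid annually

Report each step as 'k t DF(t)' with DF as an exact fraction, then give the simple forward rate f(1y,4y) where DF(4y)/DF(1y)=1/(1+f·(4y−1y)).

1 1 4833/5000
2 2 4723/5000
3 3 4497/5000
4 4 8617/10000
5 5 4281/5000
6 6 4221/5000
7 7 827/1000
f(1y,4y) = ((4833/5000)/(8617/10000) − 1)/(3) = 1049/25851 ≈ 4.0579%

step 1 [1y] zero: DF = P = 4833/5000 ≈ 0.966600
step 2 [2y] zero: DF = P = 4723/5000 ≈ 0.944600
step 3 [3y] zero: DF = P = 4497/5000 ≈ 0.899400
step 4 [4y] bond c/1=3/100: DF=(971869/1000000 − 3/100·(0.966600+0.944600+0.899400))/(1+3/100) = 8617/10000 ≈ 0.861700
step 5 [5y] bond c/1=23/400: DF=(893271/800000 − 23/400·(0.966600+0.944600+0.899400+0.861700))/(1+23/400) = 4281/5000 ≈ 0.856200
step 6 [6y] bond c/1=7/400: DF=(3752889/4000000 − 7/400·(0.966600+0.944600+0.899400+0.861700+0.856200))/(1+7/400) = 4221/5000 ≈ 0.844200
step 7 [7y] swap r/1=1730/61997: DF=(1 − 1730/61997·(0.966600+0.944600+0.899400+0.861700+0.856200+0.844200))/(1+1730/61997) = 827/1000 ≈ 0.827000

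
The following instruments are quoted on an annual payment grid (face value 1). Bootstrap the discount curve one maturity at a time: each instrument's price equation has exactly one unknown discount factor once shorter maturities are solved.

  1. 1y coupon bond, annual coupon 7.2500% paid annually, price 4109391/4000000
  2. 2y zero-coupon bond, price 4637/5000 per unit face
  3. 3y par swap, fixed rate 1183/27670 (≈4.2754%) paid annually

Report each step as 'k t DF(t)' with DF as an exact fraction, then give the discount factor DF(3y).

step 1 [1y] bond c/1=29/400: DF=(4109391/4000000 − 29/400·(0))/(1+29/400) = 9579/10000 ≈ 0.957900
step 2 [2y] zero: DF = P = 4637/5000 ≈ 0.927400
step 3 [3y] swap r/1=1183/27670: DF=(1 − 1183/27670·(0.957900+0.927400))/(1+1183/27670) = 8817/10000 ≈ 0.881700

1 1 9579/10000
2 2 4637/5000
3 3 8817/10000
DF(3y) = 8817/10000 ≈ 0.881700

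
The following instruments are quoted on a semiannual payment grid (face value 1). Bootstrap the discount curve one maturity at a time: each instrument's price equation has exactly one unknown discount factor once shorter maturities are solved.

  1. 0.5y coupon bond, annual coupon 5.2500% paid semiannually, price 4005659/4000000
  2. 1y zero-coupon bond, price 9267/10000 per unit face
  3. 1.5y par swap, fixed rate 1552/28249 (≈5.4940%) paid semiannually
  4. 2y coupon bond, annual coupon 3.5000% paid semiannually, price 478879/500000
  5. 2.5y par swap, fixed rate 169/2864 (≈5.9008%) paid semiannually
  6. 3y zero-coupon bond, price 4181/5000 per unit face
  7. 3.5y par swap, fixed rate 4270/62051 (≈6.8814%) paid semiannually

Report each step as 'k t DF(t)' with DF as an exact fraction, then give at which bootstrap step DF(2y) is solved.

1 1/2 4879/5000
2 1 9267/10000
3 3/2 1153/1250
4 2 8927/10000
5 5/2 1081/1250
6 3 4181/5000
7 7/2 1573/2000
DF(2y) is solved at step 4

step 1 [0.5y] bond c/2=21/800: DF=(4005659/4000000 − 21/800·(0))/(1+21/800) = 4879/5000 ≈ 0.975800
step 2 [1y] zero: DF = P = 9267/10000 ≈ 0.926700
step 3 [1.5y] swap r/2=776/28249: DF=(1 − 776/28249·(0.975800+0.926700))/(1+776/28249) = 1153/1250 ≈ 0.922400
step 4 [2y] bond c/2=7/400: DF=(478879/500000 − 7/400·(0.975800+0.926700+0.922400))/(1+7/400) = 8927/10000 ≈ 0.892700
step 5 [2.5y] swap r/2=169/5728: DF=(1 − 169/5728·(0.975800+0.926700+0.922400+0.892700))/(1+169/5728) = 1081/1250 ≈ 0.864800
step 6 [3y] zero: DF = P = 4181/5000 ≈ 0.836200
step 7 [3.5y] swap r/2=2135/62051: DF=(1 − 2135/62051·(0.975800+0.926700+0.922400+0.892700+0.864800+0.836200))/(1+2135/62051) = 1573/2000 ≈ 0.786500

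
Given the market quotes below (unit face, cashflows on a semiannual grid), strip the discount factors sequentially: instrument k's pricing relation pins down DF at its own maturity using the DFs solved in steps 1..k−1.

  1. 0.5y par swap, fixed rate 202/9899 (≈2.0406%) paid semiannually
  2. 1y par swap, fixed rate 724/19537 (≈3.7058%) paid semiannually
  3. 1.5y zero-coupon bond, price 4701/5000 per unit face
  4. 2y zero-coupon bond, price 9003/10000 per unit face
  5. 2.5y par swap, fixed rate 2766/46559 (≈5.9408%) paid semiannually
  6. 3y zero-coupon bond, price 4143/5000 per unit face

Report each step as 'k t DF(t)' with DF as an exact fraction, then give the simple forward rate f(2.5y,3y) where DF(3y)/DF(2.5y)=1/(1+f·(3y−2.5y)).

step 1 [0.5y] swap r/2=101/9899: DF=(1 − 101/9899·(0))/(1+101/9899) = 9899/10000 ≈ 0.989900
step 2 [1y] swap r/2=362/19537: DF=(1 − 362/19537·(0.989900))/(1+362/19537) = 4819/5000 ≈ 0.963800
step 3 [1.5y] zero: DF = P = 4701/5000 ≈ 0.940200
step 4 [2y] zero: DF = P = 9003/10000 ≈ 0.900300
step 5 [2.5y] swap r/2=1383/46559: DF=(1 − 1383/46559·(0.989900+0.963800+0.940200+0.900300))/(1+1383/46559) = 8617/10000 ≈ 0.861700
step 6 [3y] zero: DF = P = 4143/5000 ≈ 0.828600

1 1/2 9899/10000
2 1 4819/5000
3 3/2 4701/5000
4 2 9003/10000
5 5/2 8617/10000
6 3 4143/5000
f(2.5y,3y) = ((8617/10000)/(4143/5000) − 1)/(1/2) = 331/4143 ≈ 7.9894%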